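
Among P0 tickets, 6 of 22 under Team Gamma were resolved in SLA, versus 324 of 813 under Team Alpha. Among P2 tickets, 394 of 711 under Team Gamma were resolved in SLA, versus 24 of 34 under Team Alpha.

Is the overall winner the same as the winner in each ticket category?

P0: Team Gamma 6/22 = 27.3%, Team Alpha 324/813 = 39.9% → Team Alpha
P2: Team Gamma 394/711 = 55.4%, Team Alpha 24/34 = 70.6% → Team Alpha
Overall: Team Gamma 400/733 = 54.6%, Team Alpha 348/847 = 41.1% → Team Gamma
Team Alpha wins each ticket group but Team Gamma wins overall — the comparison reverses. Team Alpha's tickets skew toward P0, which has a lower base rate.

No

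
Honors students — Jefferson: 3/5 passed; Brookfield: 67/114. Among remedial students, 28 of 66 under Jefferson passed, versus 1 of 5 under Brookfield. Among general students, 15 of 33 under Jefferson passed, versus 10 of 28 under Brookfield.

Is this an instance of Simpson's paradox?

Yes

Honors: Jefferson 3/5 = 60.0%, Brookfield 67/114 = 58.8% → Jefferson
Remedial: Jefferson 28/66 = 42.4%, Brookfield 1/5 = 20.0% → Jefferson
General: Jefferson 15/33 = 45.5%, Brookfield 10/28 = 35.7% → Jefferson
Overall: Jefferson 46/104 = 44.2%, Brookfield 78/147 = 53.1% → Brookfield
Jefferson wins each student group but Brookfield wins overall — the comparison reverses. Jefferson's students skew toward remedial, which has a lower base rate.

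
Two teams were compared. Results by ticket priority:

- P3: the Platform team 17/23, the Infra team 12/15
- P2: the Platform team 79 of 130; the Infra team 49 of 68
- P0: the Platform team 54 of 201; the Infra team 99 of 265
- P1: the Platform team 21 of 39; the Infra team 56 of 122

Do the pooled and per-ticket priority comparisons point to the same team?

No

P3: the Platform team 17/23 = 73.9%, the Infra team 12/15 = 80.0% → the Infra team
P2: the Platform team 79/130 = 60.8%, the Infra team 49/68 = 72.1% → the Infra team
P0: the Platform team 54/201 = 26.9%, the Infra team 99/265 = 37.4% → the Infra team
P1: the Platform team 21/39 = 53.8%, the Infra team 56/122 = 45.9% → the Platform team
Overall: the Platform team 171/393 = 43.5%, the Infra team 216/470 = 46.0% → the Infra team
Neither sweeps: the Platform team wins 1 of 4 groups, the Infra team wins 3. The Infra team wins overall but not every group — no Simpson reversal.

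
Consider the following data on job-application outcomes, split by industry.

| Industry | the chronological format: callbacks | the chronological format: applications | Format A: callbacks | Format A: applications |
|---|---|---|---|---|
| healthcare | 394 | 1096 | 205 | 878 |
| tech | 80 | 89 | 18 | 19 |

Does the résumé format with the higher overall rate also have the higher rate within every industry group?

No

Healthcare: the chronological format 394/1096 = 35.9%, Format A 205/878 = 23.3% → the chronological format
Tech: the chronological format 80/89 = 89.9%, Format A 18/19 = 94.7% → Format A
Overall: the chronological format 474/1185 = 40.0%, Format A 223/897 = 24.9% → the chronological format
Neither sweeps: the chronological format wins 1 of 2 groups, Format A wins 1. The chronological format wins overall but not every group — no Simpson reversal.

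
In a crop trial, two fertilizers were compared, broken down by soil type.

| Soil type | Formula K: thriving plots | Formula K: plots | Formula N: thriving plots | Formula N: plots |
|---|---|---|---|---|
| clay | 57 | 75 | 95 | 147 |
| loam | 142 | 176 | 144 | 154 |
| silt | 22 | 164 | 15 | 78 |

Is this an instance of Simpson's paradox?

No

Clay: Formula K 57/75 = 76.0%, Formula N 95/147 = 64.6% → Formula K
Loam: Formula K 142/176 = 80.7%, Formula N 144/154 = 93.5% → Formula N
Silt: Formula K 22/164 = 13.4%, Formula N 15/78 = 19.2% → Formula N
Overall: Formula K 221/415 = 53.3%, Formula N 254/379 = 67.0% → Formula N
Neither sweeps: Formula K wins 1 of 3 groups, Formula N wins 2. Formula N wins overall but not every group — no Simpson reversal.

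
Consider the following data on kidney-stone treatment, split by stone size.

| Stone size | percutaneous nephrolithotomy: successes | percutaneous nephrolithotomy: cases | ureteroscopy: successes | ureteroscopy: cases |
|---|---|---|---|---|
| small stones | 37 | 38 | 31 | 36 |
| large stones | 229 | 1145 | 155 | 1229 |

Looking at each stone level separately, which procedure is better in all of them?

percutaneous nephrolithotomy

Small stones: percutaneous nephrolithotomy 37/38 = 97.4%, ureteroscopy 31/36 = 86.1% → percutaneous nephrolithotomy
Large stones: percutaneous nephrolithotomy 229/1145 = 20.0%, ureteroscopy 155/1229 = 12.6% → percutaneous nephrolithotomy
Percutaneous nephrolithotomy has the higher rate in both groups.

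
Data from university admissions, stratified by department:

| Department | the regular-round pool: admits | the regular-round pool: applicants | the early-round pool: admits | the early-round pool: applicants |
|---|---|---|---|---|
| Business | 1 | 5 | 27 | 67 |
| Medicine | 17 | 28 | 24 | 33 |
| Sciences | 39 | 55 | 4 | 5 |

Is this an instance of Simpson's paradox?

Business: the regular-round pool 1/5 = 20.0%, the early-round pool 27/67 = 40.3% → the early-round pool
Medicine: the regular-round pool 17/28 = 60.7%, the early-round pool 24/33 = 72.7% → the early-round pool
Sciences: the regular-round pool 39/55 = 70.9%, the early-round pool 4/5 = 80.0% → the early-round pool
Overall: the regular-round pool 57/88 = 64.8%, the early-round pool 55/105 = 52.4% → the regular-round pool
The early-round pool wins each department group but the regular-round pool wins overall — the comparison reverses. The early-round pool's applicants skew toward Business, which has a lower base rate.

Yes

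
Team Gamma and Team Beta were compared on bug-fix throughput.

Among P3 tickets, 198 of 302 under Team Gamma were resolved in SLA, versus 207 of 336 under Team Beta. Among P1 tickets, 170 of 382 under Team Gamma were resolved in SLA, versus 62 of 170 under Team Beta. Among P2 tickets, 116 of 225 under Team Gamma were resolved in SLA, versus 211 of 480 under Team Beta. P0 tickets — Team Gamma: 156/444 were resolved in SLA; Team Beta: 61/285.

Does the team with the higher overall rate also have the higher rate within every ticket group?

Yes

P3: Team Gamma 198/302 = 65.6%, Team Beta 207/336 = 61.6% → Team Gamma
P1: Team Gamma 170/382 = 44.5%, Team Beta 62/170 = 36.5% → Team Gamma
P2: Team Gamma 116/225 = 51.6%, Team Beta 211/480 = 44.0% → Team Gamma
P0: Team Gamma 156/444 = 35.1%, Team Beta 61/285 = 21.4% → Team Gamma
Overall: Team Gamma 640/1353 = 47.3%, Team Beta 541/1271 = 42.6% → Team Gamma
Team Gamma wins overall and in every ticket group — no reversal.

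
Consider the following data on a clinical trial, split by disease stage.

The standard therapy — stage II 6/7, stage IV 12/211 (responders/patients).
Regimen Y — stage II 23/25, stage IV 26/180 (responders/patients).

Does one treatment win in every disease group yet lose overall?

Stage II: the standard therapy 6/7 = 85.7%, Regimen Y 23/25 = 92.0% → Regimen Y
Stage IV: the standard therapy 12/211 = 5.7%, Regimen Y 26/180 = 14.4% → Regimen Y
Overall: the standard therapy 18/218 = 8.3%, Regimen Y 49/205 = 23.9% → Regimen Y
Regimen Y wins overall and in every disease group — no reversal.

No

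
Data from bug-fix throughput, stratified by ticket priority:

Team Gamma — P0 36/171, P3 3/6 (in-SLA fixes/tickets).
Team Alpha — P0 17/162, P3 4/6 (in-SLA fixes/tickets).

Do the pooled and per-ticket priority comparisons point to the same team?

P0: Team Gamma 36/171 = 21.1%, Team Alpha 17/162 = 10.5% → Team Gamma
P3: Team Gamma 3/6 = 50.0%, Team Alpha 4/6 = 66.7% → Team Alpha
Overall: Team Gamma 39/177 = 22.0%, Team Alpha 21/168 = 12.5% → Team Gamma
Neither sweeps: Team Gamma wins 1 of 2 groups, Team Alpha wins 1. Team Gamma wins overall but not every group — no Simpson reversal.

No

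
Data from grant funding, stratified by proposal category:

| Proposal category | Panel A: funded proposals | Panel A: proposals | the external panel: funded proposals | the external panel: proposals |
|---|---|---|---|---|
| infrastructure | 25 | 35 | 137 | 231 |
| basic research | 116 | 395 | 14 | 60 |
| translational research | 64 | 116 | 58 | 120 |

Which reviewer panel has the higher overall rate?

the external panel

Infrastructure: Panel A 25/35 = 71.4%, the external panel 137/231 = 59.3% → Panel A
Basic research: Panel A 116/395 = 29.4%, the external panel 14/60 = 23.3% → Panel A
Translational research: Panel A 64/116 = 55.2%, the external panel 58/120 = 48.3% → Panel A
Overall: Panel A 205/546 = 37.5%, the external panel 209/411 = 50.9% → the external panel
(Panel A wins every proposal group but the external panel wins overall — Panel A's proposals skew toward the low-rate basic research group.)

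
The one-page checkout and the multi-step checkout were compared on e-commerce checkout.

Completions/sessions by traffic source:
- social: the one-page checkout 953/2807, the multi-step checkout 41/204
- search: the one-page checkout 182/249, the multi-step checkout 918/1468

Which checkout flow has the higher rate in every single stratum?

Social: the one-page checkout 953/2807 = 34.0%, the multi-step checkout 41/204 = 20.1% → the one-page checkout
Search: the one-page checkout 182/249 = 73.1%, the multi-step checkout 918/1468 = 62.5% → the one-page checkout
The one-page checkout has the higher rate in both groups.

the one-page checkout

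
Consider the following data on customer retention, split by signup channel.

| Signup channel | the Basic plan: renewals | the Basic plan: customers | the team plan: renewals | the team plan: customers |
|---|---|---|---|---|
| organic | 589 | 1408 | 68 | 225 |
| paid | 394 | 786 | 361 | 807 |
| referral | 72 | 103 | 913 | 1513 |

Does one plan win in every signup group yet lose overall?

Organic: the Basic plan 589/1408 = 41.8%, the team plan 68/225 = 30.2% → the Basic plan
Paid: the Basic plan 394/786 = 50.1%, the team plan 361/807 = 44.7% → the Basic plan
Referral: the Basic plan 72/103 = 69.9%, the team plan 913/1513 = 60.3% → the Basic plan
Overall: the Basic plan 1055/2297 = 45.9%, the team plan 1342/2545 = 52.7% → the team plan
The Basic plan wins each signup group but the team plan wins overall — the comparison reverses. The Basic plan's customers skew toward organic, which has a lower base rate.

Yes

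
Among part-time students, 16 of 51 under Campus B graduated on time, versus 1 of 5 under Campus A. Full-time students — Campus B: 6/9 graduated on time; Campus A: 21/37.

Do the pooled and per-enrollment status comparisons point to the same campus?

No

Part-time: Campus B 16/51 = 31.4%, Campus A 1/5 = 20.0% → Campus B
Full-time: Campus B 6/9 = 66.7%, Campus A 21/37 = 56.8% → Campus B
Overall: Campus B 22/60 = 36.7%, Campus A 22/42 = 52.4% → Campus A
Campus B wins each enrollment group but Campus A wins overall — the comparison reverses. Campus B's students skew toward part-time, which has a lower base rate.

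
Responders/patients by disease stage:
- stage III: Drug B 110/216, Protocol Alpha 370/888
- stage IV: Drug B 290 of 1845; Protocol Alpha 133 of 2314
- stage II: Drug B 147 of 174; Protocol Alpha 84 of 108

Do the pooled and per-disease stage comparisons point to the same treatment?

Yes

Stage III: Drug B 110/216 = 50.9%, Protocol Alpha 370/888 = 41.7% → Drug B
Stage IV: Drug B 290/1845 = 15.7%, Protocol Alpha 133/2314 = 5.7% → Drug B
Stage II: Drug B 147/174 = 84.5%, Protocol Alpha 84/108 = 77.8% → Drug B
Overall: Drug B 547/2235 = 24.5%, Protocol Alpha 587/3310 = 17.7% → Drug B
Drug B wins overall and in every disease group — no reversal.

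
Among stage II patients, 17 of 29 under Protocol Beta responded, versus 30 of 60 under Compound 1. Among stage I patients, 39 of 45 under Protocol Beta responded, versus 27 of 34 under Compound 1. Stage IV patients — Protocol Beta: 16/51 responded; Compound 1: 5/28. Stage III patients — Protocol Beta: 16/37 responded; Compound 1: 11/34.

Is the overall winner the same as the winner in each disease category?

Stage II: Protocol Beta 17/29 = 58.6%, Compound 1 30/60 = 50.0% → Protocol Beta
Stage I: Protocol Beta 39/45 = 86.7%, Compound 1 27/34 = 79.4% → Protocol Beta
Stage IV: Protocol Beta 16/51 = 31.4%, Compound 1 5/28 = 17.9% → Protocol Beta
Stage III: Protocol Beta 16/37 = 43.2%, Compound 1 11/34 = 32.4% → Protocol Beta
Overall: Protocol Beta 88/162 = 54.3%, Compound 1 73/156 = 46.8% → Protocol Beta
Protocol Beta wins overall and in every disease group — no reversal.

Yes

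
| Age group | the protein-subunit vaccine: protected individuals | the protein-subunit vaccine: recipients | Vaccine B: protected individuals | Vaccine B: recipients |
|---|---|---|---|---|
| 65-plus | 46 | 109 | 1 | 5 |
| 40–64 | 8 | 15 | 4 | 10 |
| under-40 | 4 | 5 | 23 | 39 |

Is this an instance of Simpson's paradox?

65-plus: the protein-subunit vaccine 46/109 = 42.2%, Vaccine B 1/5 = 20.0% → the protein-subunit vaccine
40–64: the protein-subunit vaccine 8/15 = 53.3%, Vaccine B 4/10 = 40.0% → the protein-subunit vaccine
Under-40: the protein-subunit vaccine 4/5 = 80.0%, Vaccine B 23/39 = 59.0% → the protein-subunit vaccine
Overall: the protein-subunit vaccine 58/129 = 45.0%, Vaccine B 28/54 = 51.9% → Vaccine B
The protein-subunit vaccine wins each age group but Vaccine B wins overall — the comparison reverses. The protein-subunit vaccine's recipients skew toward 65-plus, which has a lower base rate.

Yes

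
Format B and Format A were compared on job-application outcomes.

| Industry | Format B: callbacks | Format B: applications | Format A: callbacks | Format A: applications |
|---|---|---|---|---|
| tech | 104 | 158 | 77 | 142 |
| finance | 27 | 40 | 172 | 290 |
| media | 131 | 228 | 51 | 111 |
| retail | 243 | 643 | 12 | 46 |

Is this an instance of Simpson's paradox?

Tech: Format B 104/158 = 65.8%, Format A 77/142 = 54.2% → Format B
Finance: Format B 27/40 = 67.5%, Format A 172/290 = 59.3% → Format B
Media: Format B 131/228 = 57.5%, Format A 51/111 = 45.9% → Format B
Retail: Format B 243/643 = 37.8%, Format A 12/46 = 26.1% → Format B
Overall: Format B 505/1069 = 47.2%, Format A 312/589 = 53.0% → Format A
Format B wins each industry group but Format A wins overall — the comparison reverses. Format B's applications skew toward retail, which has a lower base rate.

Yes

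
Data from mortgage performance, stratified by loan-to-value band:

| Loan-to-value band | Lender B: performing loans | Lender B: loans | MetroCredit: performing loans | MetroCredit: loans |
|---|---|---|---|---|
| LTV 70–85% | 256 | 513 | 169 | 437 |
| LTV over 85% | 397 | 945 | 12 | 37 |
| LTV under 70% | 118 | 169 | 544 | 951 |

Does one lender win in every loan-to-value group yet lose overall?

LTV 70–85%: Lender B 256/513 = 49.9%, MetroCredit 169/437 = 38.7% → Lender B
LTV over 85%: Lender B 397/945 = 42.0%, MetroCredit 12/37 = 32.4% → Lender B
LTV under 70%: Lender B 118/169 = 69.8%, MetroCredit 544/951 = 57.2% → Lender B
Overall: Lender B 771/1627 = 47.4%, MetroCredit 725/1425 = 50.9% → MetroCredit
Lender B wins each loan-to-value group but MetroCredit wins overall — the comparison reverses. Lender B's loans skew toward LTV over 85%, which has a lower base rate.

Yes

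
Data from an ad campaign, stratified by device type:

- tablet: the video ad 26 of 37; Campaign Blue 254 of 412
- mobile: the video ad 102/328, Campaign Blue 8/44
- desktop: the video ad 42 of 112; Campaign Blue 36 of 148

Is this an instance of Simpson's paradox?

Tablet: the video ad 26/37 = 70.3%, Campaign Blue 254/412 = 61.7% → the video ad
Mobile: the video ad 102/328 = 31.1%, Campaign Blue 8/44 = 18.2% → the video ad
Desktop: the video ad 42/112 = 37.5%, Campaign Blue 36/148 = 24.3% → the video ad
Overall: the video ad 170/477 = 35.6%, Campaign Blue 298/604 = 49.3% → Campaign Blue
The video ad wins each device group but Campaign Blue wins overall — the comparison reverses. The video ad's impressions skew toward mobile, which has a lower base rate.

Yes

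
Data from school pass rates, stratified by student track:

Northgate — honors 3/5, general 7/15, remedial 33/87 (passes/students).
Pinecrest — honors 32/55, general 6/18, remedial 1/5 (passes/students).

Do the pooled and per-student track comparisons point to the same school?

No

Honors: Northgate 3/5 = 60.0%, Pinecrest 32/55 = 58.2% → Northgate
General: Northgate 7/15 = 46.7%, Pinecrest 6/18 = 33.3% → Northgate
Remedial: Northgate 33/87 = 37.9%, Pinecrest 1/5 = 20.0% → Northgate
Overall: Northgate 43/107 = 40.2%, Pinecrest 39/78 = 50.0% → Pinecrest
Northgate wins each student group but Pinecrest wins overall — the comparison reverses. Northgate's students skew toward remedial, which has a lower base rate.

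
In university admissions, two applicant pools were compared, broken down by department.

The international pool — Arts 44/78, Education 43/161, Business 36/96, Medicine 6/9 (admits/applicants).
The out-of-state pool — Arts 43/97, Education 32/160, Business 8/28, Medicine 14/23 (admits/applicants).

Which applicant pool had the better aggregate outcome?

the international pool

Arts: the international pool 44/78 = 56.4%, the out-of-state pool 43/97 = 44.3% → the international pool
Education: the international pool 43/161 = 26.7%, the out-of-state pool 32/160 = 20.0% → the international pool
Business: the international pool 36/96 = 37.5%, the out-of-state pool 8/28 = 28.6% → the international pool
Medicine: the international pool 6/9 = 66.7%, the out-of-state pool 14/23 = 60.9% → the international pool
Overall: the international pool 129/344 = 37.5%, the out-of-state pool 97/308 = 31.5% → the international pool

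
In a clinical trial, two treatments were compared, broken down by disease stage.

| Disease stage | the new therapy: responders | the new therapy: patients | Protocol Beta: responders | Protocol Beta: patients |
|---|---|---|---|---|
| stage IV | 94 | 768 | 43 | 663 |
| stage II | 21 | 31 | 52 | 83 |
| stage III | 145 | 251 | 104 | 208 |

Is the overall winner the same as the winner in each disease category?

Stage IV: the new therapy 94/768 = 12.2%, Protocol Beta 43/663 = 6.5% → the new therapy
Stage II: the new therapy 21/31 = 67.7%, Protocol Beta 52/83 = 62.7% → the new therapy
Stage III: the new therapy 145/251 = 57.8%, Protocol Beta 104/208 = 50.0% → the new therapy
Overall: the new therapy 260/1050 = 24.8%, Protocol Beta 199/954 = 20.9% → the new therapy
The new therapy wins overall and in every disease group — no reversal.

Yes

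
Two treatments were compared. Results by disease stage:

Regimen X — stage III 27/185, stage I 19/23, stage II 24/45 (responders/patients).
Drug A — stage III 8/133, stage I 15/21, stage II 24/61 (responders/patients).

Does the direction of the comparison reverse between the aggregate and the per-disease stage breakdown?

Stage III: Regimen X 27/185 = 14.6%, Drug A 8/133 = 6.0% → Regimen X
Stage I: Regimen X 19/23 = 82.6%, Drug A 15/21 = 71.4% → Regimen X
Stage II: Regimen X 24/45 = 53.3%, Drug A 24/61 = 39.3% → Regimen X
Overall: Regimen X 70/253 = 27.7%, Drug A 47/215 = 21.9% → Regimen X
Regimen X wins overall and in every disease group — no reversal.

No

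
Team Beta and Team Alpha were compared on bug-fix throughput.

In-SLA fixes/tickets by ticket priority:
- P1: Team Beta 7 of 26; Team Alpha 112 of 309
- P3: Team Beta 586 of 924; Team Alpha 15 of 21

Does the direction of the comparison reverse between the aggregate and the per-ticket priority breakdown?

P1: Team Beta 7/26 = 26.9%, Team Alpha 112/309 = 36.2% → Team Alpha
P3: Team Beta 586/924 = 63.4%, Team Alpha 15/21 = 71.4% → Team Alpha
Overall: Team Beta 593/950 = 62.4%, Team Alpha 127/330 = 38.5% → Team Beta
Team Alpha wins each ticket group but Team Beta wins overall — the comparison reverses. Team Alpha's tickets skew toward P1, which has a lower base rate.

Yes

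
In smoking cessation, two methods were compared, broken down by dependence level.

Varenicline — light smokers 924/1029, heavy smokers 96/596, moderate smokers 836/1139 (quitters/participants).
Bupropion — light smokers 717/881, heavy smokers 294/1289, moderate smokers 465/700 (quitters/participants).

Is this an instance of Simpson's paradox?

No

Light smokers: varenicline 924/1029 = 89.8%, bupropion 717/881 = 81.4% → varenicline
Heavy smokers: varenicline 96/596 = 16.1%, bupropion 294/1289 = 22.8% → bupropion
Moderate smokers: varenicline 836/1139 = 73.4%, bupropion 465/700 = 66.4% → varenicline
Overall: varenicline 1856/2764 = 67.1%, bupropion 1476/2870 = 51.4% → varenicline
Neither sweeps: varenicline wins 2 of 3 groups, bupropion wins 1. Varenicline wins overall but not every group — no Simpson reversal.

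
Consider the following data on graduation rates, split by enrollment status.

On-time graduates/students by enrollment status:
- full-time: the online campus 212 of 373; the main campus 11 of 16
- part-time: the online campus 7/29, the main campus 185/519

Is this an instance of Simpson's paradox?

Full-time: the online campus 212/373 = 56.8%, the main campus 11/16 = 68.8% → the main campus
Part-time: the online campus 7/29 = 24.1%, the main campus 185/519 = 35.6% → the main campus
Overall: the online campus 219/402 = 54.5%, the main campus 196/535 = 36.6% → the online campus
The main campus wins each enrollment group but the online campus wins overall — the comparison reverses. The main campus's students skew toward part-time, which has a lower base rate.

Yes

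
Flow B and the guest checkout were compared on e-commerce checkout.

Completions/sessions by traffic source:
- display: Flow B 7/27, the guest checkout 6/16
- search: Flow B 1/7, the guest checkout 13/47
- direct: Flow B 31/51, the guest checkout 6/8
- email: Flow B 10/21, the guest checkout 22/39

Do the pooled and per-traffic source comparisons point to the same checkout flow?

No

Display: Flow B 7/27 = 25.9%, the guest checkout 6/16 = 37.5% → the guest checkout
Search: Flow B 1/7 = 14.3%, the guest checkout 13/47 = 27.7% → the guest checkout
Direct: Flow B 31/51 = 60.8%, the guest checkout 6/8 = 75.0% → the guest checkout
Email: Flow B 10/21 = 47.6%, the guest checkout 22/39 = 56.4% → the guest checkout
Overall: Flow B 49/106 = 46.2%, the guest checkout 47/110 = 42.7% → Flow B
The guest checkout wins each traffic group but Flow B wins overall — the comparison reverses. The guest checkout's sessions skew toward search, which has a lower base rate.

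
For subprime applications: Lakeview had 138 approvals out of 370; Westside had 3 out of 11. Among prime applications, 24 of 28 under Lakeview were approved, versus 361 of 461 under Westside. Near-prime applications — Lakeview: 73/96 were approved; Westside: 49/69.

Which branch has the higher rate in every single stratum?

Subprime: Lakeview 138/370 = 37.3%, Westside 3/11 = 27.3% → Lakeview
Prime: Lakeview 24/28 = 85.7%, Westside 361/461 = 78.3% → Lakeview
Near-prime: Lakeview 73/96 = 76.0%, Westside 49/69 = 71.0% → Lakeview
Lakeview has the higher rate in all 3 groups.

Lakeview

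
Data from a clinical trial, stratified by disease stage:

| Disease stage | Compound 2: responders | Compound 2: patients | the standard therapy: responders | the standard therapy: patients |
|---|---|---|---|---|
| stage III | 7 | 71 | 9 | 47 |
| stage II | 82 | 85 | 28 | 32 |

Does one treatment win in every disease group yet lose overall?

No

Stage III: Compound 2 7/71 = 9.9%, the standard therapy 9/47 = 19.1% → the standard therapy
Stage II: Compound 2 82/85 = 96.5%, the standard therapy 28/32 = 87.5% → Compound 2
Overall: Compound 2 89/156 = 57.1%, the standard therapy 37/79 = 46.8% → Compound 2
Neither sweeps: Compound 2 wins 1 of 2 groups, the standard therapy wins 1. Compound 2 wins overall but not every group — no Simpson reversal.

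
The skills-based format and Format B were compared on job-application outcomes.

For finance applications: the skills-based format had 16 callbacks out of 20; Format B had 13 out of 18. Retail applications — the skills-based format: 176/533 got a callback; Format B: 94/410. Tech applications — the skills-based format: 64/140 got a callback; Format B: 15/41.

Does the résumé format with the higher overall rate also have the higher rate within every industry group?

Finance: the skills-based format 16/20 = 80.0%, Format B 13/18 = 72.2% → the skills-based format
Retail: the skills-based format 176/533 = 33.0%, Format B 94/410 = 22.9% → the skills-based format
Tech: the skills-based format 64/140 = 45.7%, Format B 15/41 = 36.6% → the skills-based format
Overall: the skills-based format 256/693 = 36.9%, Format B 122/469 = 26.0% → the skills-based format
The skills-based format wins overall and in every industry group — no reversal.

Yes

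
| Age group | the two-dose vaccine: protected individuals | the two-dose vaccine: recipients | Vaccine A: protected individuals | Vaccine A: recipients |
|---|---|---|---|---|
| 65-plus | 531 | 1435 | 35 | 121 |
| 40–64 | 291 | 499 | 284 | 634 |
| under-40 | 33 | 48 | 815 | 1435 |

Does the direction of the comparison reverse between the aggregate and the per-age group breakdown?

65-plus: the two-dose vaccine 531/1435 = 37.0%, Vaccine A 35/121 = 28.9% → the two-dose vaccine
40–64: the two-dose vaccine 291/499 = 58.3%, Vaccine A 284/634 = 44.8% → the two-dose vaccine
Under-40: the two-dose vaccine 33/48 = 68.8%, Vaccine A 815/1435 = 56.8% → the two-dose vaccine
Overall: the two-dose vaccine 855/1982 = 43.1%, Vaccine A 1134/2190 = 51.8% → Vaccine A
The two-dose vaccine wins each age group but Vaccine A wins overall — the comparison reverses. The two-dose vaccine's recipients skew toward 65-plus, which has a lower base rate.

Yes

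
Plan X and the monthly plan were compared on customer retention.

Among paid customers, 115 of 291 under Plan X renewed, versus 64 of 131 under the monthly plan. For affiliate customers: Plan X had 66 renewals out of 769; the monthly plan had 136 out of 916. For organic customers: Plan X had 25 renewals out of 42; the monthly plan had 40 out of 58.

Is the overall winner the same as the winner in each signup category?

Yes

Paid: Plan X 115/291 = 39.5%, the monthly plan 64/131 = 48.9% → the monthly plan
Affiliate: Plan X 66/769 = 8.6%, the monthly plan 136/916 = 14.8% → the monthly plan
Organic: Plan X 25/42 = 59.5%, the monthly plan 40/58 = 69.0% → the monthly plan
Overall: Plan X 206/1102 = 18.7%, the monthly plan 240/1105 = 21.7% → the monthly plan
The monthly plan wins overall and in every signup group — no reversal.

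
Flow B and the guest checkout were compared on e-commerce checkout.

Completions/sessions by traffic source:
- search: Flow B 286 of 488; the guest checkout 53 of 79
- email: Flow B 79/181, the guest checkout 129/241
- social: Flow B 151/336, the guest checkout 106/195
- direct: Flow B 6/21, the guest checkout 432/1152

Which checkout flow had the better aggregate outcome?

Flow B

Search: Flow B 286/488 = 58.6%, the guest checkout 53/79 = 67.1% → the guest checkout
Email: Flow B 79/181 = 43.6%, the guest checkout 129/241 = 53.5% → the guest checkout
Social: Flow B 151/336 = 44.9%, the guest checkout 106/195 = 54.4% → the guest checkout
Direct: Flow B 6/21 = 28.6%, the guest checkout 432/1152 = 37.5% → the guest checkout
Overall: Flow B 522/1026 = 50.9%, the guest checkout 720/1667 = 43.2% → Flow B
(The guest checkout wins every traffic group but Flow B wins overall — the guest checkout's sessions skew toward the low-rate direct group.)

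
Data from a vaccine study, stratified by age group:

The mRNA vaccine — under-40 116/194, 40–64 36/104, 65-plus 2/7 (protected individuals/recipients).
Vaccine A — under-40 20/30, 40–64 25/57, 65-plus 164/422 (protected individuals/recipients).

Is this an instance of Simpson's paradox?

Yes

Under-40: the mRNA vaccine 116/194 = 59.8%, Vaccine A 20/30 = 66.7% → Vaccine A
40–64: the mRNA vaccine 36/104 = 34.6%, Vaccine A 25/57 = 43.9% → Vaccine A
65-plus: the mRNA vaccine 2/7 = 28.6%, Vaccine A 164/422 = 38.9% → Vaccine A
Overall: the mRNA vaccine 154/305 = 50.5%, Vaccine A 209/509 = 41.1% → the mRNA vaccine
Vaccine A wins each age group but the mRNA vaccine wins overall — the comparison reverses. Vaccine A's recipients skew toward 65-plus, which has a lower base rate.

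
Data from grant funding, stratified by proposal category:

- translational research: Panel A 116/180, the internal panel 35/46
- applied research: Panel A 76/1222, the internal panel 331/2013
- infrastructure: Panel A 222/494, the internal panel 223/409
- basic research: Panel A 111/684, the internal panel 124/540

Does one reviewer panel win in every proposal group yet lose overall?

Translational research: Panel A 116/180 = 64.4%, the internal panel 35/46 = 76.1% → the internal panel
Applied research: Panel A 76/1222 = 6.2%, the internal panel 331/2013 = 16.4% → the internal panel
Infrastructure: Panel A 222/494 = 44.9%, the internal panel 223/409 = 54.5% → the internal panel
Basic research: Panel A 111/684 = 16.2%, the internal panel 124/540 = 23.0% → the internal panel
Overall: Panel A 525/2580 = 20.3%, the internal panel 713/3008 = 23.7% → the internal panel
The internal panel wins overall and in every proposal group — no reversal.

No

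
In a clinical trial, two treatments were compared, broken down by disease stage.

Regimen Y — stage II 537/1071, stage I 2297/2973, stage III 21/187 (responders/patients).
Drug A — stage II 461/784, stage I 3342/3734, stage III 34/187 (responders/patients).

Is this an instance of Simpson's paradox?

Stage II: Regimen Y 537/1071 = 50.1%, Drug A 461/784 = 58.8% → Drug A
Stage I: Regimen Y 2297/2973 = 77.3%, Drug A 3342/3734 = 89.5% → Drug A
Stage III: Regimen Y 21/187 = 11.2%, Drug A 34/187 = 18.2% → Drug A
Overall: Regimen Y 2855/4231 = 67.5%, Drug A 3837/4705 = 81.6% → Drug A
Drug A wins overall and in every disease group — no reversal.

No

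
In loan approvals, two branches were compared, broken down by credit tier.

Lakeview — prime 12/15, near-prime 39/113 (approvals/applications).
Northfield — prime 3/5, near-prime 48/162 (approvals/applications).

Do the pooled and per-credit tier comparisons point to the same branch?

Yes

Prime: Lakeview 12/15 = 80.0%, Northfield 3/5 = 60.0% → Lakeview
Near-prime: Lakeview 39/113 = 34.5%, Northfield 48/162 = 29.6% → Lakeview
Overall: Lakeview 51/128 = 39.8%, Northfield 51/167 = 30.5% → Lakeview
Lakeview wins overall and in every credit group — no reversal.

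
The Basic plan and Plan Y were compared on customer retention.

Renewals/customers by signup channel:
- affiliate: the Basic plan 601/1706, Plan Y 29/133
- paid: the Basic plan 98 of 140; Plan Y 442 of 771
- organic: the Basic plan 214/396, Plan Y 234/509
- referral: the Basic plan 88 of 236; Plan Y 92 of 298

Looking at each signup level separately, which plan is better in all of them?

the Basic plan

Affiliate: the Basic plan 601/1706 = 35.2%, Plan Y 29/133 = 21.8% → the Basic plan
Paid: the Basic plan 98/140 = 70.0%, Plan Y 442/771 = 57.3% → the Basic plan
Organic: the Basic plan 214/396 = 54.0%, Plan Y 234/509 = 46.0% → the Basic plan
Referral: the Basic plan 88/236 = 37.3%, Plan Y 92/298 = 30.9% → the Basic plan
The Basic plan has the higher rate in all 4 groups.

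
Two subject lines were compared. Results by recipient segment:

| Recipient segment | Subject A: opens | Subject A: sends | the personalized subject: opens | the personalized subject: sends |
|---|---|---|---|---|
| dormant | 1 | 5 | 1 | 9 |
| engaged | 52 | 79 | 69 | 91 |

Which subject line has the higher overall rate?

Dormant: Subject A 1/5 = 20.0%, the personalized subject 1/9 = 11.1% → Subject A
Engaged: Subject A 52/79 = 65.8%, the personalized subject 69/91 = 75.8% → the personalized subject
Overall: Subject A 53/84 = 63.1%, the personalized subject 70/100 = 70.0% → the personalized subject
(Neither sweeps every recipient group, but the personalized subject has the higher pooled rate.)

the personalized subject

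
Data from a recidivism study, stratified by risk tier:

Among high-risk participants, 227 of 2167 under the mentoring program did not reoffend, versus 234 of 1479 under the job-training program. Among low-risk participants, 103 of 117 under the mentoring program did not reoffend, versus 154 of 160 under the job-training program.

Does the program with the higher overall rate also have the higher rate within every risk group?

High-risk: the mentoring program 227/2167 = 10.5%, the job-training program 234/1479 = 15.8% → the job-training program
Low-risk: the mentoring program 103/117 = 88.0%, the job-training program 154/160 = 96.2% → the job-training program
Overall: the mentoring program 330/2284 = 14.4%, the job-training program 388/1639 = 23.7% → the job-training program
The job-training program wins overall and in every risk group — no reversal.

Yes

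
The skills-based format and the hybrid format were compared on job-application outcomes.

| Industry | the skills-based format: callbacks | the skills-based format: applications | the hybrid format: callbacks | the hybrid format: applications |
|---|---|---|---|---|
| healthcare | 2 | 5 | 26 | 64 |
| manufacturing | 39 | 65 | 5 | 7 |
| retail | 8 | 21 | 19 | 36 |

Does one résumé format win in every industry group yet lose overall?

Yes

Healthcare: the skills-based format 2/5 = 40.0%, the hybrid format 26/64 = 40.6% → the hybrid format
Manufacturing: the skills-based format 39/65 = 60.0%, the hybrid format 5/7 = 71.4% → the hybrid format
Retail: the skills-based format 8/21 = 38.1%, the hybrid format 19/36 = 52.8% → the hybrid format
Overall: the skills-based format 49/91 = 53.8%, the hybrid format 50/107 = 46.7% → the skills-based format
The hybrid format wins each industry group but the skills-based format wins overall — the comparison reverses. The hybrid format's applications skew toward healthcare, which has a lower base rate.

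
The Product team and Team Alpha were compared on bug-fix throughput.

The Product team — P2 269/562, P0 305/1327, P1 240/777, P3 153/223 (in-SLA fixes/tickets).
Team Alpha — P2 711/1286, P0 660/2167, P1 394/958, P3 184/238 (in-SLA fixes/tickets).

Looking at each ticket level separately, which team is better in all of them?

Team Alpha

P2: the Product team 269/562 = 47.9%, Team Alpha 711/1286 = 55.3% → Team Alpha
P0: the Product team 305/1327 = 23.0%, Team Alpha 660/2167 = 30.5% → Team Alpha
P1: the Product team 240/777 = 30.9%, Team Alpha 394/958 = 41.1% → Team Alpha
P3: the Product team 153/223 = 68.6%, Team Alpha 184/238 = 77.3% → Team Alpha
Team Alpha has the higher rate in all 4 groups.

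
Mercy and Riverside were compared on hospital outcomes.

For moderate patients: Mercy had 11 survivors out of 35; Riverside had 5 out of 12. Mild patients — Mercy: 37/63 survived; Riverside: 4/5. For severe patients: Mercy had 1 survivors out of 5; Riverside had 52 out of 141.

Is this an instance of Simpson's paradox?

Moderate: Mercy 11/35 = 31.4%, Riverside 5/12 = 41.7% → Riverside
Mild: Mercy 37/63 = 58.7%, Riverside 4/5 = 80.0% → Riverside
Severe: Mercy 1/5 = 20.0%, Riverside 52/141 = 36.9% → Riverside
Overall: Mercy 49/103 = 47.6%, Riverside 61/158 = 38.6% → Mercy
Riverside wins each case group but Mercy wins overall — the comparison reverses. Riverside's patients skew toward severe, which has a lower base rate.

Yes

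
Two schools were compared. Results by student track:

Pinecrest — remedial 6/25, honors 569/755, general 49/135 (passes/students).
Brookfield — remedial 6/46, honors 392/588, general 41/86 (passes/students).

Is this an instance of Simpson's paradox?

No

Remedial: Pinecrest 6/25 = 24.0%, Brookfield 6/46 = 13.0% → Pinecrest
Honors: Pinecrest 569/755 = 75.4%, Brookfield 392/588 = 66.7% → Pinecrest
General: Pinecrest 49/135 = 36.3%, Brookfield 41/86 = 47.7% → Brookfield
Overall: Pinecrest 624/915 = 68.2%, Brookfield 439/720 = 61.0% → Pinecrest
Neither sweeps: Pinecrest wins 2 of 3 groups, Brookfield wins 1. Pinecrest wins overall but not every group — no Simpson reversal.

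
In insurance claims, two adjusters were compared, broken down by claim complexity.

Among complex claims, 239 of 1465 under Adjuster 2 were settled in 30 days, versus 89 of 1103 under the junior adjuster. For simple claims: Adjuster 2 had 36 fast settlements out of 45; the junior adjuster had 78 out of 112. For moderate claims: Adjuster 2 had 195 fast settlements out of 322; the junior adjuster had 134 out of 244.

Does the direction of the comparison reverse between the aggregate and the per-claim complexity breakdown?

No

Complex: Adjuster 2 239/1465 = 16.3%, the junior adjuster 89/1103 = 8.1% → Adjuster 2
Simple: Adjuster 2 36/45 = 80.0%, the junior adjuster 78/112 = 69.6% → Adjuster 2
Moderate: Adjuster 2 195/322 = 60.6%, the junior adjuster 134/244 = 54.9% → Adjuster 2
Overall: Adjuster 2 470/1832 = 25.7%, the junior adjuster 301/1459 = 20.6% → Adjuster 2
Adjuster 2 wins overall and in every claim group — no reversal.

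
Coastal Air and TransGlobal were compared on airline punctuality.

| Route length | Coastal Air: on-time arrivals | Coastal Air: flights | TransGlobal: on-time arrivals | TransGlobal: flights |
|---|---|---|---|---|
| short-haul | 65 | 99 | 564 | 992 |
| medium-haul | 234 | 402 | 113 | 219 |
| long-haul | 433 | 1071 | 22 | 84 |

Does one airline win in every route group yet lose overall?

Yes

Short-haul: Coastal Air 65/99 = 65.7%, TransGlobal 564/992 = 56.9% → Coastal Air
Medium-haul: Coastal Air 234/402 = 58.2%, TransGlobal 113/219 = 51.6% → Coastal Air
Long-haul: Coastal Air 433/1071 = 40.4%, TransGlobal 22/84 = 26.2% → Coastal Air
Overall: Coastal Air 732/1572 = 46.6%, TransGlobal 699/1295 = 54.0% → TransGlobal
Coastal Air wins each route group but TransGlobal wins overall — the comparison reverses. Coastal Air's flights skew toward long-haul, which has a lower base rate.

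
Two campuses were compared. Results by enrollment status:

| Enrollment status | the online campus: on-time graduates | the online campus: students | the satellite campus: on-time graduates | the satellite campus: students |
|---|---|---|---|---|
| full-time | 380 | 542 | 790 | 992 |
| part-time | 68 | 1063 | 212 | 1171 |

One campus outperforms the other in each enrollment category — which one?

Full-time: the online campus 380/542 = 70.1%, the satellite campus 790/992 = 79.6% → the satellite campus
Part-time: the online campus 68/1063 = 6.4%, the satellite campus 212/1171 = 18.1% → the satellite campus
The satellite campus has the higher rate in both groups.

the satellite campus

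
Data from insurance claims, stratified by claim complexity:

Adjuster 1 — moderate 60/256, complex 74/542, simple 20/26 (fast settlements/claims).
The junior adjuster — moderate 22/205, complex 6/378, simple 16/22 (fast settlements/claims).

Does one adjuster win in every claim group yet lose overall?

Moderate: Adjuster 1 60/256 = 23.4%, the junior adjuster 22/205 = 10.7% → Adjuster 1
Complex: Adjuster 1 74/542 = 13.7%, the junior adjuster 6/378 = 1.6% → Adjuster 1
Simple: Adjuster 1 20/26 = 76.9%, the junior adjuster 16/22 = 72.7% → Adjuster 1
Overall: Adjuster 1 154/824 = 18.7%, the junior adjuster 44/605 = 7.3% → Adjuster 1
Adjuster 1 wins overall and in every claim group — no reversal.

No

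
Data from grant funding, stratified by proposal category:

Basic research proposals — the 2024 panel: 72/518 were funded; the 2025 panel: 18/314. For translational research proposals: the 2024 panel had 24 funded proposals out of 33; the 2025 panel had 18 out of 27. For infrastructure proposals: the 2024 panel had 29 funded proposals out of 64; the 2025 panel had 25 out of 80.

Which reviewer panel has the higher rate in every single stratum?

the 2024 panel

Basic research: the 2024 panel 72/518 = 13.9%, the 2025 panel 18/314 = 5.7% → the 2024 panel
Translational research: the 2024 panel 24/33 = 72.7%, the 2025 panel 18/27 = 66.7% → the 2024 panel
Infrastructure: the 2024 panel 29/64 = 45.3%, the 2025 panel 25/80 = 31.2% → the 2024 panel
The 2024 panel has the higher rate in all 3 groups.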